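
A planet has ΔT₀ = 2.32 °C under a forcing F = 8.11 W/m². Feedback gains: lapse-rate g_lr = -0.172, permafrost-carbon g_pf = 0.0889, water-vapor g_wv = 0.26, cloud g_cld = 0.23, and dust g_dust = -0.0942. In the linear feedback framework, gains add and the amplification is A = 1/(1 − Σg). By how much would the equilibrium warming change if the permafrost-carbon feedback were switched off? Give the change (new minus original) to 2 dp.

-0.39 °C

Original: g = 0.3127, ΔT = 2.32/(1−0.3127) = 3.3755 °C.
Without permafrost-carbon: g' = 0.2238, ΔT' = 2.32/(1−0.2238) = 2.9889 °C.
Change = 2.9889 − 3.3755 = -0.39 °C.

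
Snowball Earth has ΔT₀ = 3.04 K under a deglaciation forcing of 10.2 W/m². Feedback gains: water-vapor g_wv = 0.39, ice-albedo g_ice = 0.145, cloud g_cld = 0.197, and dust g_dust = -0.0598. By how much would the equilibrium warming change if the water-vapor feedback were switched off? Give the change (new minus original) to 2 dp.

-5.04 K

Original: g = 0.6722, ΔT = 3.04/(1−0.6722) = 9.2739 K.
Without water-vapor: g' = 0.2822, ΔT' = 3.04/(1−0.2822) = 4.2352 K.
Change = 4.2352 − 9.2739 = -5.04 K.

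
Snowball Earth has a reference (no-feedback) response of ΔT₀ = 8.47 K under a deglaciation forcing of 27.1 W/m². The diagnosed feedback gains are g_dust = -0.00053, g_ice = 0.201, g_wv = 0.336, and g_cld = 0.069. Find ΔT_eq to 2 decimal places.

Total gain g = -0.00053 + 0.201 + 0.336 + 0.069 = 0.60547.
Amplification A = 1/(1 − 0.60547) = 2.535.
ΔT = 8.47 × 2.535 = 21.47 K.

21.47 K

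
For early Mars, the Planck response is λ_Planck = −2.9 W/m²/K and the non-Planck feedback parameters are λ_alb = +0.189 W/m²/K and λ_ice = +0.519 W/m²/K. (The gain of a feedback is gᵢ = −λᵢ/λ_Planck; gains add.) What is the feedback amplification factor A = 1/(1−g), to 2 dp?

1.32

Convert to gains: g_alb = 0.189/2.9 = 0.06517; g_ice = 0.519/2.9 = 0.179.
Total gain g = 0.24417.
A = 1/(1 − 0.24417) = 1.32.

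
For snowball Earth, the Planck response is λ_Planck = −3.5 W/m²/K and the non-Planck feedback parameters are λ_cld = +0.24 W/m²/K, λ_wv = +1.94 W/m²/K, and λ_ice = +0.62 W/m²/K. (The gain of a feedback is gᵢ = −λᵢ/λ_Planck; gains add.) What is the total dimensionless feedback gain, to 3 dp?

Convert to gains: g_cld = 0.24/3.5 = 0.06857; g_wv = 1.94/3.5 = 0.5543; g_ice = 0.62/3.5 = 0.1771.
Total gain g = 0.79997.

0.800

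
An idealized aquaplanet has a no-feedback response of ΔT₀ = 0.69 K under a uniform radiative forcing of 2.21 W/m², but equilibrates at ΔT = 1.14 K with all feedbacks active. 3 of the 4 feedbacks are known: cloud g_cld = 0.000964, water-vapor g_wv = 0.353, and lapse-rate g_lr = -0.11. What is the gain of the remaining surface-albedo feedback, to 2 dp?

Amplification A = ΔT/ΔT₀ = 1.14/0.69 = 1.652.
Total gain g = 1 − 1/A = 1 − 1/1.652 = 0.3947.
Known gains sum to 0.000964 + 0.353 − 0.11 = 0.243964.
g_alb = 0.3947 − 0.243964 = 0.15.

0.15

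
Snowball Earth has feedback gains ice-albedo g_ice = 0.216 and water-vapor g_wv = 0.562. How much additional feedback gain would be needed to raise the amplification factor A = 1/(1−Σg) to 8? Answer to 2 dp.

0.10

Current total gain = 0.778.
Target gain for A = 8: g* = 1 − 1/8 = 0.875.
Additional gain needed = 0.875 − 0.778 = 0.10.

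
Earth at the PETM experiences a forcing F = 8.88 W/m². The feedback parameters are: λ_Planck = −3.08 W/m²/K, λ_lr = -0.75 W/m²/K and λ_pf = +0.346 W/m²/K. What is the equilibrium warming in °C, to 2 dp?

Net feedback parameter λ = (−3.08) + (-0.75) + (+0.346) = -3.484 W/m²/K.
ΔT = −F/λ = −8.88/(-3.484) = 2.55 °C.

2.55 °C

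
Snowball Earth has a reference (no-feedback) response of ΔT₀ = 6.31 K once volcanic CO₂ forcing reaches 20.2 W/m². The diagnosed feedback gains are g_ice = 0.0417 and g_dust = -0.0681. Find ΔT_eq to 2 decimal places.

6.15 K

Total gain g = 0.0417 − 0.0681 = -0.0264.
Amplification A = 1/(1 + 0.0264) = 0.9743.
ΔT = 6.31 × 0.9743 = 6.15 K.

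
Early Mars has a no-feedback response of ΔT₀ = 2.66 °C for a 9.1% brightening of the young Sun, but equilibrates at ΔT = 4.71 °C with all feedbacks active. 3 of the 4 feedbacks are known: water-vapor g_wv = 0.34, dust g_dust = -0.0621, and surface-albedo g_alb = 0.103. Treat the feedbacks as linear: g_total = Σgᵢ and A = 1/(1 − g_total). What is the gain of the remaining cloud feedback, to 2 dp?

0.05

Amplification A = ΔT/ΔT₀ = 4.71/2.66 = 1.771.
Total gain g = 1 − 1/A = 1 − 1/1.771 = 0.4353.
Known gains sum to 0.34 − 0.0621 + 0.103 = 0.3809.
g_cld = 0.4353 − 0.3809 = 0.05.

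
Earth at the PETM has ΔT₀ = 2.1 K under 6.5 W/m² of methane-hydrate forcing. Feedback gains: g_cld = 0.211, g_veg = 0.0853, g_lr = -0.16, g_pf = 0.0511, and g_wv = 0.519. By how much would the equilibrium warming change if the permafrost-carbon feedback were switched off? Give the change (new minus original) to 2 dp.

-1.06 K

Original: g = 0.7064, ΔT = 2.1/(1−0.7064) = 7.1526 K.
Without permafrost-carbon: g' = 0.6553, ΔT' = 2.1/(1−0.6553) = 6.0923 K.
Change = 6.0923 − 7.1526 = -1.06 K.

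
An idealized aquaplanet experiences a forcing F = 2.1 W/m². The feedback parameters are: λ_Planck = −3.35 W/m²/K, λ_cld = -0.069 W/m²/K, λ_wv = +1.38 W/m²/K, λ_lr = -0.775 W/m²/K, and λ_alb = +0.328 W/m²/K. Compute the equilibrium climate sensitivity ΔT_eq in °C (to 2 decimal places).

Net feedback parameter λ = (−3.35) + (-0.069) + (+1.38) + (-0.775) + (+0.328) = -2.486 W/m²/K.
ΔT = −F/λ = −2.1/(-2.486) = 0.84 °C.

0.84 °C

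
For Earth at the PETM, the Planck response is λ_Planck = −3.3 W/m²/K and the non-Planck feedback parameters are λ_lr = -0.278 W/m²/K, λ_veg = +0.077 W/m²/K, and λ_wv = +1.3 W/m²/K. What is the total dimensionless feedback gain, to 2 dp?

0.33

Convert to gains: g_lr = -0.278/3.3 = -0.08424; g_veg = 0.077/3.3 = 0.02333; g_wv = 1.3/3.3 = 0.3939.
Total gain g = 0.33299.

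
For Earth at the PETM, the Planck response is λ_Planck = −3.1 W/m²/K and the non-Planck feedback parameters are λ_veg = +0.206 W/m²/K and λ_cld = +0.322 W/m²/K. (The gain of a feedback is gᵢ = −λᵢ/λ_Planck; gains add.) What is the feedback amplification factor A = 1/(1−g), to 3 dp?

Convert to gains: g_veg = 0.206/3.1 = 0.06645; g_cld = 0.322/3.1 = 0.1039.
Total gain g = 0.17035.
A = 1/(1 − 0.17035) = 1.205.

1.205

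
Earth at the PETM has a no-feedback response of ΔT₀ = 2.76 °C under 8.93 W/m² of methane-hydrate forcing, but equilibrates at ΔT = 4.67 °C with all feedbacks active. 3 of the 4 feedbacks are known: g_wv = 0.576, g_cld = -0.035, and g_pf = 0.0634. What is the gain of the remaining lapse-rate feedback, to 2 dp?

-0.20

Amplification A = ΔT/ΔT₀ = 4.67/2.76 = 1.692.
Total gain g = 1 − 1/A = 1 − 1/1.692 = 0.409.
Known gains sum to 0.576 − 0.035 + 0.0634 = 0.6044.
g_lr = 0.409 − 0.6044 = -0.20.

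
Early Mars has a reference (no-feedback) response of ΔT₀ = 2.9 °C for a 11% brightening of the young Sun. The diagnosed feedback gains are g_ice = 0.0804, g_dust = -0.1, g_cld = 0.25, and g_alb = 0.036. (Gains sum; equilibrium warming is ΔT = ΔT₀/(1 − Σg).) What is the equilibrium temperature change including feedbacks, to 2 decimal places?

3.95 °C

Total gain g = 0.0804 − 0.1 + 0.25 + 0.036 = 0.2664.
Amplification A = 1/(1 − 0.2664) = 1.363.
ΔT = 2.9 × 1.363 = 3.95 °C.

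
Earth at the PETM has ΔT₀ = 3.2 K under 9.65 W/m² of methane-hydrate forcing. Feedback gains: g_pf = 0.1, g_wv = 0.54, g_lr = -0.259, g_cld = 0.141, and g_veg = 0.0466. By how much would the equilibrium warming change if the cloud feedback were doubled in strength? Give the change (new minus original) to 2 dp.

3.60 K

Original: g = 0.5686, ΔT = 3.2/(1−0.5686) = 7.4177 K.
With doubled cloud: g' = 0.7096, ΔT' = 3.2/(1−0.7096) = 11.0193 K.
Change = 11.0193 − 7.4177 = 3.60 K.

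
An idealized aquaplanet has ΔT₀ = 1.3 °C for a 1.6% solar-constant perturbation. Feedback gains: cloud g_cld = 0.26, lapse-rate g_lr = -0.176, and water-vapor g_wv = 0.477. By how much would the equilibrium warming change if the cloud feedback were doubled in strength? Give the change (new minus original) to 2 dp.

4.30 °C

Original: g = 0.561, ΔT = 1.3/(1−0.561) = 2.9613 °C.
With doubled cloud: g' = 0.821, ΔT' = 1.3/(1−0.821) = 7.2626 °C.
Change = 7.2626 − 2.9613 = 4.30 °C.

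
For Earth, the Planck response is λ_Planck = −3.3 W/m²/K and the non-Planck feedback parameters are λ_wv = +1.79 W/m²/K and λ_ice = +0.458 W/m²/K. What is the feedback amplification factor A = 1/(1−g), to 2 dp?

3.14

Convert to gains: g_wv = 1.79/3.3 = 0.5424; g_ice = 0.458/3.3 = 0.1388.
Total gain g = 0.6812.
A = 1/(1 − 0.6812) = 3.14.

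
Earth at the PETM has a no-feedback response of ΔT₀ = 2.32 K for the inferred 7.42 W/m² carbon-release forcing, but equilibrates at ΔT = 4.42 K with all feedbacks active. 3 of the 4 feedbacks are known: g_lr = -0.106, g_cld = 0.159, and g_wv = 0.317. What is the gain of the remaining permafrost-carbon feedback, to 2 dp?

0.11

Amplification A = ΔT/ΔT₀ = 4.42/2.32 = 1.905.
Total gain g = 1 − 1/A = 1 − 1/1.905 = 0.4751.
Known gains sum to -0.106 + 0.159 + 0.317 = 0.37.
g_pf = 0.4751 − 0.37 = 0.11.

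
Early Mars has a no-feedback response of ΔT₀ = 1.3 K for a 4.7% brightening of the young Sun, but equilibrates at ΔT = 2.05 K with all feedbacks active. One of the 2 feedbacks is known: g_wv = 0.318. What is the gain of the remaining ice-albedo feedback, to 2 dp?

Amplification A = ΔT/ΔT₀ = 2.05/1.3 = 1.577.
Total gain g = 1 − 1/A = 1 − 1/1.577 = 0.3659.
The known gain is 0.318.
g_ice = 0.3659 − 0.318 = 0.05.

0.05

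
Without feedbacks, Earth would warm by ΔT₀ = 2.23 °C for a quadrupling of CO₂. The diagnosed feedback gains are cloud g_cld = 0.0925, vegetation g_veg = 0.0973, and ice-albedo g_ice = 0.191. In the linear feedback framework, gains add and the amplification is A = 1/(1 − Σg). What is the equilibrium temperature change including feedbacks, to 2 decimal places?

Total gain g = 0.0925 + 0.0973 + 0.191 = 0.3808.
Amplification A = 1/(1 − 0.3808) = 1.615.
ΔT = 2.23 × 1.615 = 3.60 °C.

3.60 °C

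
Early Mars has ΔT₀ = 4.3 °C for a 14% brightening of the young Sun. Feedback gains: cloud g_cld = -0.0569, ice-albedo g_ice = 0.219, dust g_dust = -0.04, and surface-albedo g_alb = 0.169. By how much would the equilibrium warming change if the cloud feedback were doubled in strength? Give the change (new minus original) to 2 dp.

Original: g = 0.2911, ΔT = 4.3/(1−0.2911) = 6.0657 °C.
With doubled cloud: g' = 0.2342, ΔT' = 4.3/(1−0.2342) = 5.6150 °C.
Change = 5.6150 − 6.0657 = -0.45 °C.

-0.45 °C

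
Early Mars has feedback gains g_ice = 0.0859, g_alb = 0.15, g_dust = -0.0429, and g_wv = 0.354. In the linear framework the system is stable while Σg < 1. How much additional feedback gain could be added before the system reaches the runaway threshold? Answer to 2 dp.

0.45

Current total gain = 0.0859 + 0.15 − 0.0429 + 0.354 = 0.547.
Margin to runaway = 1 − 0.547 = 0.45.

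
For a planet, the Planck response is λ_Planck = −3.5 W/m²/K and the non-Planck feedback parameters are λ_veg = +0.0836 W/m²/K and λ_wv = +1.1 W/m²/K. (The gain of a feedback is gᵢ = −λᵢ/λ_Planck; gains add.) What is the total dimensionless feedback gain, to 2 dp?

0.34

Convert to gains: g_veg = 0.0836/3.5 = 0.02389; g_wv = 1.1/3.5 = 0.3143.
Total gain g = 0.33819.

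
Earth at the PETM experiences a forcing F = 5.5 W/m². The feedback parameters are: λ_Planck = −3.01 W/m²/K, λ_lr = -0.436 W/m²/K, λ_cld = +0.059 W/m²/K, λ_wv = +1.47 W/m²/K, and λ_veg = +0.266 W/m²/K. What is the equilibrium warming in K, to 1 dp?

Net feedback parameter λ = (−3.01) + (-0.436) + (+0.059) + (+1.47) + (+0.266) = -1.651 W/m²/K.
ΔT = −F/λ = −5.5/(-1.651) = 3.3 K.

3.3 K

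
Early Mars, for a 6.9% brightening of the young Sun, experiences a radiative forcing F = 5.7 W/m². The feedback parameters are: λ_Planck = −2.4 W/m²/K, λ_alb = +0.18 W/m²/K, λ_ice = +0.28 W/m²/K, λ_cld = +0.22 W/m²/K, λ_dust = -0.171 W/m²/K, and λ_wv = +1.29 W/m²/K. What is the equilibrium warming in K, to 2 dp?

9.48 K

Net feedback parameter λ = (−2.4) + (+0.18) + (+0.28) + (+0.22) + (-0.171) + (+1.29) = -0.601 W/m²/K.
ΔT = −F/λ = −5.7/(-0.601) = 9.48 K.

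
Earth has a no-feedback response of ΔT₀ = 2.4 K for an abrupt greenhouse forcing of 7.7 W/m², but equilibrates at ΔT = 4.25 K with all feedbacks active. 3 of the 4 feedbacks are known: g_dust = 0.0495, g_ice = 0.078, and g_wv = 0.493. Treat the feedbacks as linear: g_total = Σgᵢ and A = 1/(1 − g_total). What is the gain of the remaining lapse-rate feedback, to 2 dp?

Amplification A = ΔT/ΔT₀ = 4.25/2.4 = 1.771.
Total gain g = 1 − 1/A = 1 − 1/1.771 = 0.4353.
Known gains sum to 0.0495 + 0.078 + 0.493 = 0.6205.
g_lr = 0.4353 − 0.6205 = -0.19.

-0.19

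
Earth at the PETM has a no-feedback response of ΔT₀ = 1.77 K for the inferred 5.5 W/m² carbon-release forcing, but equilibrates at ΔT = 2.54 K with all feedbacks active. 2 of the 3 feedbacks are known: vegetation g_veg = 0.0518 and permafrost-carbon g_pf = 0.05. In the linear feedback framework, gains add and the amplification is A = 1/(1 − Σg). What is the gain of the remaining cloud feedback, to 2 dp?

0.20

Amplification A = ΔT/ΔT₀ = 2.54/1.77 = 1.435.
Total gain g = 1 − 1/A = 1 − 1/1.435 = 0.3031.
Known gains sum to 0.0518 + 0.05 = 0.1018.
g_cld = 0.3031 − 0.1018 = 0.20.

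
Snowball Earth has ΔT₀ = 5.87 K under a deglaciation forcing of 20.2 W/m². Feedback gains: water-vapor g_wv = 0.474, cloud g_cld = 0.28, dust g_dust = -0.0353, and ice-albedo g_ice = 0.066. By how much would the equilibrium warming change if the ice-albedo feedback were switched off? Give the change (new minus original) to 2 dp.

Original: g = 0.7847, ΔT = 5.87/(1−0.7847) = 27.2643 K.
Without ice-albedo: g' = 0.7187, ΔT' = 5.87/(1−0.7187) = 20.8674 K.
Change = 20.8674 − 27.2643 = -6.40 K.

-6.40 K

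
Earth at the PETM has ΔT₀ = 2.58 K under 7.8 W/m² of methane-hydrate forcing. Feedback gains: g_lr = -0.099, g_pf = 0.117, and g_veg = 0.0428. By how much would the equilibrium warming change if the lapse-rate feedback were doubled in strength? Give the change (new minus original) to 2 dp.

-0.26 K

Original: g = 0.0608, ΔT = 2.58/(1−0.0608) = 2.7470 K.
With doubled lapse-rate: g' = -0.0382, ΔT' = 2.58/(1+0.0382) = 2.4851 K.
Change = 2.4851 − 2.7470 = -0.26 K.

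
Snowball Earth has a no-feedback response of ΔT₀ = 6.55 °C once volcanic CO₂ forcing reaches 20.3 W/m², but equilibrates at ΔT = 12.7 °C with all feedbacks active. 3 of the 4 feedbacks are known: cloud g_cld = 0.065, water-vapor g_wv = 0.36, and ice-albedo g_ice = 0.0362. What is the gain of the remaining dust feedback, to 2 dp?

Amplification A = ΔT/ΔT₀ = 12.7/6.55 = 1.939.
Total gain g = 1 − 1/A = 1 − 1/1.939 = 0.4843.
Known gains sum to 0.065 + 0.36 + 0.0362 = 0.4612.
g_dust = 0.4843 − 0.4612 = 0.02.

0.02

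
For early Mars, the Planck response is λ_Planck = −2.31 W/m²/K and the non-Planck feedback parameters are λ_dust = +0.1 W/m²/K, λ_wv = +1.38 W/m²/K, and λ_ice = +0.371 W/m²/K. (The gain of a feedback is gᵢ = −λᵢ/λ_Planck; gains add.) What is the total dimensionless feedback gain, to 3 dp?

Convert to gains: g_dust = 0.1/2.31 = 0.04329; g_wv = 1.38/2.31 = 0.5974; g_ice = 0.371/2.31 = 0.1606.
Total gain g = 0.80129.

0.801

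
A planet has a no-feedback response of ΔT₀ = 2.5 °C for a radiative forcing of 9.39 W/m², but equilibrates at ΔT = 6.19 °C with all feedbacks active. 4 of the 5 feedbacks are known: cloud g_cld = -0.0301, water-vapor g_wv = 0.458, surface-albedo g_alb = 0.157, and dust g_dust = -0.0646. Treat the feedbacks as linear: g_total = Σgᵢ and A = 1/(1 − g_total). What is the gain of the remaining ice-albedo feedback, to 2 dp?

Amplification A = ΔT/ΔT₀ = 6.19/2.5 = 2.476.
Total gain g = 1 − 1/A = 1 − 1/2.476 = 0.5961.
Known gains sum to -0.0301 + 0.458 + 0.157 − 0.0646 = 0.5203.
g_ice = 0.5961 − 0.5203 = 0.08.

0.08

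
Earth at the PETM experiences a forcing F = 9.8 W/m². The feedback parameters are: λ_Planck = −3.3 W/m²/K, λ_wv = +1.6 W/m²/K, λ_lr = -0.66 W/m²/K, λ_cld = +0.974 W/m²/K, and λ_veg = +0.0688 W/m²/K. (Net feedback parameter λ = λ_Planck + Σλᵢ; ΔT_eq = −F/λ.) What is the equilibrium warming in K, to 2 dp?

7.44 K

Net feedback parameter λ = (−3.3) + (+1.6) + (-0.66) + (+0.974) + (+0.0688) = -1.3172 W/m²/K.
ΔT = −F/λ = −9.8/(-1.3172) = 7.44 K.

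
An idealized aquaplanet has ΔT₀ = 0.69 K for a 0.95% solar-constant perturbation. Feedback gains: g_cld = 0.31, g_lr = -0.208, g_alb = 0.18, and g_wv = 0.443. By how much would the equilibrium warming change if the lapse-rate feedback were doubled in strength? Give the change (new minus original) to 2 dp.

Original: g = 0.725, ΔT = 0.69/(1−0.725) = 2.5091 K.
With doubled lapse-rate: g' = 0.517, ΔT' = 0.69/(1−0.517) = 1.4286 K.
Change = 1.4286 − 2.5091 = -1.08 K.

-1.08 K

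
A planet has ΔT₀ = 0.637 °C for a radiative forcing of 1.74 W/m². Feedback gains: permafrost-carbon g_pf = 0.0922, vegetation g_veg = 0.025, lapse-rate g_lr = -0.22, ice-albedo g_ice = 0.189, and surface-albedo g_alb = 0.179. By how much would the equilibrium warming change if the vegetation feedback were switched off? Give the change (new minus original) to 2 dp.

Original: g = 0.2652, ΔT = 0.637/(1−0.2652) = 0.8669 °C.
Without vegetation: g' = 0.2402, ΔT' = 0.637/(1−0.2402) = 0.8384 °C.
Change = 0.8384 − 0.8669 = -0.03 °C.

-0.03 °C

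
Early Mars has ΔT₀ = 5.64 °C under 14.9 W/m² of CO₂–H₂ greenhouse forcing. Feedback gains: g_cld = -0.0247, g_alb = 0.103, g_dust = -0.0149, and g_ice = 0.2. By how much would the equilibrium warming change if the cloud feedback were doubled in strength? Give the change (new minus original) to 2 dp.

-0.25 °C

Original: g = 0.2634, ΔT = 5.64/(1−0.2634) = 7.6568 °C.
With doubled cloud: g' = 0.2387, ΔT' = 5.64/(1−0.2387) = 7.4084 °C.
Change = 7.4084 − 7.6568 = -0.25 °C.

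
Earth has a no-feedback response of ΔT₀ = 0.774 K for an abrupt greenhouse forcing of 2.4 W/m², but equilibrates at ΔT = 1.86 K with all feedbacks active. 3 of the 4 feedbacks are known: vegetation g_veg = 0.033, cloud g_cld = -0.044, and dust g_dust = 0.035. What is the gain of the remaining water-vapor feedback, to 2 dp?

Amplification A = ΔT/ΔT₀ = 1.86/0.774 = 2.403.
Total gain g = 1 − 1/A = 1 − 1/2.403 = 0.5839.
Known gains sum to 0.033 − 0.044 + 0.035 = 0.024.
g_wv = 0.5839 − 0.024 = 0.56.

0.56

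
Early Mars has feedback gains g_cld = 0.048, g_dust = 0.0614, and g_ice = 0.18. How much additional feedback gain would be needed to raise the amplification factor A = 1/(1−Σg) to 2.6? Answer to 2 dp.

Current total gain = 0.2894.
Target gain for A = 2.6: g* = 1 − 1/2.6 = 0.6154.
Additional gain needed = 0.6154 − 0.2894 = 0.33.

0.33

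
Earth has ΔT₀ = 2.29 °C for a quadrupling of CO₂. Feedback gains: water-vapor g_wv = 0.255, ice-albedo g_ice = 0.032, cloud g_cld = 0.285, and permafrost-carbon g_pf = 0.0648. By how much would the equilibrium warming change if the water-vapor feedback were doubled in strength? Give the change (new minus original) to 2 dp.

Original: g = 0.6368, ΔT = 2.29/(1−0.6368) = 6.3051 °C.
With doubled water-vapor: g' = 0.8918, ΔT' = 2.29/(1−0.8918) = 21.1645 °C.
Change = 21.1645 − 6.3051 = 14.86 °C.

14.86 °C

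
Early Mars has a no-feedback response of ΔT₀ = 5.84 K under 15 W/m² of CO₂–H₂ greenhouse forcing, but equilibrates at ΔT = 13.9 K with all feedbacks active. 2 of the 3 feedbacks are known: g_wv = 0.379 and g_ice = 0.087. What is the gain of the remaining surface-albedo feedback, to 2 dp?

Amplification A = ΔT/ΔT₀ = 13.9/5.84 = 2.38.
Total gain g = 1 − 1/A = 1 − 1/2.38 = 0.5798.
Known gains sum to 0.379 + 0.087 = 0.466.
g_alb = 0.5798 − 0.466 = 0.11.

0.11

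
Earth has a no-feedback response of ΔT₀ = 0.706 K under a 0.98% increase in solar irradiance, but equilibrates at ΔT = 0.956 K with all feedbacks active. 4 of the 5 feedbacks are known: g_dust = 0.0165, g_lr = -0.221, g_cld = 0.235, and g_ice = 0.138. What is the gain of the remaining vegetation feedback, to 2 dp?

0.09

Amplification A = ΔT/ΔT₀ = 0.956/0.706 = 1.354.
Total gain g = 1 − 1/A = 1 − 1/1.354 = 0.2614.
Known gains sum to 0.0165 − 0.221 + 0.235 + 0.138 = 0.1685.
g_veg = 0.2614 − 0.1685 = 0.09.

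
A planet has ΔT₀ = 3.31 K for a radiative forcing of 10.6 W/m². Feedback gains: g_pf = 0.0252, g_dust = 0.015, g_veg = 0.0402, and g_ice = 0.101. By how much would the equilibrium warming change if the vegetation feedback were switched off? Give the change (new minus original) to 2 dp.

Original: g = 0.1814, ΔT = 3.31/(1−0.1814) = 4.0435 K.
Without vegetation: g' = 0.1412, ΔT' = 3.31/(1−0.1412) = 3.8542 K.
Change = 3.8542 − 4.0435 = -0.19 K.

-0.19 K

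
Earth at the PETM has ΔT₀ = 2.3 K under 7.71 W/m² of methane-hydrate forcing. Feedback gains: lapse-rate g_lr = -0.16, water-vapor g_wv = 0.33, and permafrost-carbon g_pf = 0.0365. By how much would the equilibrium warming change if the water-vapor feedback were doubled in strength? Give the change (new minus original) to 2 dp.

Original: g = 0.2065, ΔT = 2.3/(1−0.2065) = 2.8986 K.
With doubled water-vapor: g' = 0.5365, ΔT' = 2.3/(1−0.5365) = 4.9622 K.
Change = 4.9622 − 2.8986 = 2.06 K.

2.06 K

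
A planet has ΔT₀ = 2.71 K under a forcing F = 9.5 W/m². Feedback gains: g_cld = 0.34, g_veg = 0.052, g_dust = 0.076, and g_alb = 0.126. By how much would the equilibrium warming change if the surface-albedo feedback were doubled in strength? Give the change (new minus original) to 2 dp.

Original: g = 0.594, ΔT = 2.71/(1−0.594) = 6.6749 K.
With doubled surface-albedo: g' = 0.72, ΔT' = 2.71/(1−0.72) = 9.6786 K.
Change = 9.6786 − 6.6749 = 3.00 K.

3.00 K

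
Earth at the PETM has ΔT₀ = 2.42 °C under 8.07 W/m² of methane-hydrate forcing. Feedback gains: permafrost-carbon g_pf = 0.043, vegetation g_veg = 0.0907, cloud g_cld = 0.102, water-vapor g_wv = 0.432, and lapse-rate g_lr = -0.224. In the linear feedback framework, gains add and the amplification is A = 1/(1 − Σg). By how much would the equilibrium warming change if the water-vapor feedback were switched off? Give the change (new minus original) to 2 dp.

Original: g = 0.4437, ΔT = 2.42/(1−0.4437) = 4.3502 °C.
Without water-vapor: g' = 0.0117, ΔT' = 2.42/(1−0.0117) = 2.4486 °C.
Change = 2.4486 − 4.3502 = -1.90 °C.

-1.90 °C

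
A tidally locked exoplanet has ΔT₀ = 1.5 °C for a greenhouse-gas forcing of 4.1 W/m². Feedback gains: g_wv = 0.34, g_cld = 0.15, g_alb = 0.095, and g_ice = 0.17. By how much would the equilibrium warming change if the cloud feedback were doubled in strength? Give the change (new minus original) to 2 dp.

9.67 °C

Original: g = 0.755, ΔT = 1.5/(1−0.755) = 6.1224 °C.
With doubled cloud: g' = 0.905, ΔT' = 1.5/(1−0.905) = 15.7895 °C.
Change = 15.7895 − 6.1224 = 9.67 °C.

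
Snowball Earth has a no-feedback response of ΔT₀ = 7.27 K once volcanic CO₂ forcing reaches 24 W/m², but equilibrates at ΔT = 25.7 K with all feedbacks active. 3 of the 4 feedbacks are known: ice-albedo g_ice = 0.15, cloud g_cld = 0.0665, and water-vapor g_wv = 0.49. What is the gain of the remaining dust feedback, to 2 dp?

0.01

Amplification A = ΔT/ΔT₀ = 25.7/7.27 = 3.535.
Total gain g = 1 − 1/A = 1 − 1/3.535 = 0.7171.
Known gains sum to 0.15 + 0.0665 + 0.49 = 0.7065.
g_dust = 0.7171 − 0.7065 = 0.01.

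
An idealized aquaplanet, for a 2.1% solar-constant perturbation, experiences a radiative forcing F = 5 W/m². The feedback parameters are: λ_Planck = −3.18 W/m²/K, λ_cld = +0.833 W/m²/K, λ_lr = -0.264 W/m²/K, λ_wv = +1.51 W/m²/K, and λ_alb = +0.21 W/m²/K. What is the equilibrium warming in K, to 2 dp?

5.61 K

Net feedback parameter λ = (−3.18) + (+0.833) + (-0.264) + (+1.51) + (+0.21) = -0.891 W/m²/K.
ΔT = −F/λ = −5/(-0.891) = 5.61 K.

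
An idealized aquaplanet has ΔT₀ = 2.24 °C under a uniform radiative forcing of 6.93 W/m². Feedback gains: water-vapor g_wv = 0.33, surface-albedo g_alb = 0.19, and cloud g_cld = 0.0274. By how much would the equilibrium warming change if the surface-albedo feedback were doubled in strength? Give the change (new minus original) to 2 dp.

3.58 °C

Original: g = 0.5474, ΔT = 2.24/(1−0.5474) = 4.9492 °C.
With doubled surface-albedo: g' = 0.7374, ΔT' = 2.24/(1−0.7374) = 8.5301 °C.
Change = 8.5301 − 4.9492 = 3.58 °C.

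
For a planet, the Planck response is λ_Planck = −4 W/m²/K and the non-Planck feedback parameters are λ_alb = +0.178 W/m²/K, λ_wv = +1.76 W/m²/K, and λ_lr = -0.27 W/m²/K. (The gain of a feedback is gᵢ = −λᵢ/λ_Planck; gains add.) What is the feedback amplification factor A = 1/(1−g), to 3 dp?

Convert to gains: g_alb = 0.178/4 = 0.0445; g_wv = 1.76/4 = 0.44; g_lr = -0.27/4 = -0.0675.
Total gain g = 0.417.
A = 1/(1 − 0.417) = 1.715.

1.715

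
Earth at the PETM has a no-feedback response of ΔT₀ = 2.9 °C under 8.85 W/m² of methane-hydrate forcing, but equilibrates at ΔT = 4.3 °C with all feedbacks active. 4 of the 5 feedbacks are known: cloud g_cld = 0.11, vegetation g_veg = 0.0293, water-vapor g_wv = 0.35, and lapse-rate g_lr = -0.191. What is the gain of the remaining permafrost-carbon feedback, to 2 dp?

Amplification A = ΔT/ΔT₀ = 4.3/2.9 = 1.483.
Total gain g = 1 − 1/A = 1 − 1/1.483 = 0.3257.
Known gains sum to 0.11 + 0.0293 + 0.35 − 0.191 = 0.2983.
g_pf = 0.3257 − 0.2983 = 0.03.

0.03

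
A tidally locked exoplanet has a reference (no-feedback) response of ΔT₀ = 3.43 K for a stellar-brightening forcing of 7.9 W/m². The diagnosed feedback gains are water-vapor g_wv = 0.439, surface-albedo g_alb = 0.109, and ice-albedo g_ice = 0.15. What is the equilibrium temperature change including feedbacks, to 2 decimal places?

Total gain g = 0.439 + 0.109 + 0.15 = 0.698.
Amplification A = 1/(1 − 0.698) = 3.311.
ΔT = 3.43 × 3.311 = 11.36 K.

11.36 K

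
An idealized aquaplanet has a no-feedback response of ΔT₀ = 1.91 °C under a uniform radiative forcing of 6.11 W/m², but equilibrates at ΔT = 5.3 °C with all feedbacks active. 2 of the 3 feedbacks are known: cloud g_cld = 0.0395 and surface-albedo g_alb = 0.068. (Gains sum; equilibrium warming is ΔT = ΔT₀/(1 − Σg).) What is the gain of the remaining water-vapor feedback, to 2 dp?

0.53

Amplification A = ΔT/ΔT₀ = 5.3/1.91 = 2.775.
Total gain g = 1 − 1/A = 1 − 1/2.775 = 0.6396.
Known gains sum to 0.0395 + 0.068 = 0.1075.
g_wv = 0.6396 − 0.1075 = 0.53.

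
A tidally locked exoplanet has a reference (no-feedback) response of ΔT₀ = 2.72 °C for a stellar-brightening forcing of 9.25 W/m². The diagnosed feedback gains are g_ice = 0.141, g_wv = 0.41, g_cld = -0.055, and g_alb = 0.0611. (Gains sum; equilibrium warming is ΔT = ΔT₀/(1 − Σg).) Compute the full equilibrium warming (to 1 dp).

Total gain g = 0.141 + 0.41 − 0.055 + 0.0611 = 0.5571.
Amplification A = 1/(1 − 0.5571) = 2.258.
ΔT = 2.72 × 2.258 = 6.1 °C.

6.1 °C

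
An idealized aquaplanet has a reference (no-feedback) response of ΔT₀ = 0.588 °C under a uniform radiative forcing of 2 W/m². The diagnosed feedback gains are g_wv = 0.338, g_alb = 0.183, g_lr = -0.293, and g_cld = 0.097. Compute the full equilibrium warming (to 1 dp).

0.9 °C

Total gain g = 0.338 + 0.183 − 0.293 + 0.097 = 0.325.
Amplification A = 1/(1 − 0.325) = 1.481.
ΔT = 0.588 × 1.481 = 0.9 °C.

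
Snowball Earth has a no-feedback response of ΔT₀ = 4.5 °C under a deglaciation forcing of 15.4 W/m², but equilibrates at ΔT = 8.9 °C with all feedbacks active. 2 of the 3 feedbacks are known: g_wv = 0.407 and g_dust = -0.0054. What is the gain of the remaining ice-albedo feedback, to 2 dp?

Amplification A = ΔT/ΔT₀ = 8.9/4.5 = 1.978.
Total gain g = 1 − 1/A = 1 − 1/1.978 = 0.4944.
Known gains sum to 0.407 − 0.0054 = 0.4016.
g_ice = 0.4944 − 0.4016 = 0.09.

0.09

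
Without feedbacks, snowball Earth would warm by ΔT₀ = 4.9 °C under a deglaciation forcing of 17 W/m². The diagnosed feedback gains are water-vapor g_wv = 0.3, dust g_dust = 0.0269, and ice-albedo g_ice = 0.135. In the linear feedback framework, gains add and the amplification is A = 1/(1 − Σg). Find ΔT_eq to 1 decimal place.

9.1 °C

Total gain g = 0.3 + 0.0269 + 0.135 = 0.4619.
Amplification A = 1/(1 − 0.4619) = 1.858.
ΔT = 4.9 × 1.858 = 9.1 °C.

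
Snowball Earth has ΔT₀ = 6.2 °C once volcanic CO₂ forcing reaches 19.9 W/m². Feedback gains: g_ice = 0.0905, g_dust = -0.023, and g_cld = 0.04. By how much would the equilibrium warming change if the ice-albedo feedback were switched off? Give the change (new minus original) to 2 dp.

-0.64 °C

Original: g = 0.1075, ΔT = 6.2/(1−0.1075) = 6.9468 °C.
Without ice-albedo: g' = 0.017, ΔT' = 6.2/(1−0.017) = 6.3072 °C.
Change = 6.3072 − 6.9468 = -0.64 °C.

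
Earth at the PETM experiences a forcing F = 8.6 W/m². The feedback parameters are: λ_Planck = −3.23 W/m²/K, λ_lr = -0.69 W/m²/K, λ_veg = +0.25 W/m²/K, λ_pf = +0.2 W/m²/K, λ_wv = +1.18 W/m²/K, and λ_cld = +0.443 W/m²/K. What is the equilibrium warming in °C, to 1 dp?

4.7 °C

Net feedback parameter λ = (−3.23) + (-0.69) + (+0.25) + (+0.2) + (+1.18) + (+0.443) = -1.847 W/m²/K.
ΔT = −F/λ = −8.6/(-1.847) = 4.7 °C.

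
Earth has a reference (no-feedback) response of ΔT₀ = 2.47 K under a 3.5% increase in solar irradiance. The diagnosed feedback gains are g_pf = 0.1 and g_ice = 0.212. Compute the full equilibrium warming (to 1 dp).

3.6 K

Total gain g = 0.1 + 0.212 = 0.312.
Amplification A = 1/(1 − 0.312) = 1.453.
ΔT = 2.47 × 1.453 = 3.6 K.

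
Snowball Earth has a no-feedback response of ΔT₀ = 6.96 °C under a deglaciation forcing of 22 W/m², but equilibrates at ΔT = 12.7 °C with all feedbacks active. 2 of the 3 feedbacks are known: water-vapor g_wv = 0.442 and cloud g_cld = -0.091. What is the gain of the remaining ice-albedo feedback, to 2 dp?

Amplification A = ΔT/ΔT₀ = 12.7/6.96 = 1.825.
Total gain g = 1 − 1/A = 1 − 1/1.825 = 0.4521.
Known gains sum to 0.442 − 0.091 = 0.351.
g_ice = 0.4521 − 0.351 = 0.10.

0.10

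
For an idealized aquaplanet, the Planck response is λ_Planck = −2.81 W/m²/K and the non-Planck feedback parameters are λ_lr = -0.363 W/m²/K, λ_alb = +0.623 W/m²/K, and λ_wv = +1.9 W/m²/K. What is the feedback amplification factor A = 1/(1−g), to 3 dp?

Convert to gains: g_lr = -0.363/2.81 = -0.1292; g_alb = 0.623/2.81 = 0.2217; g_wv = 1.9/2.81 = 0.6762.
Total gain g = 0.7687.
A = 1/(1 − 0.7687) = 4.323.

4.323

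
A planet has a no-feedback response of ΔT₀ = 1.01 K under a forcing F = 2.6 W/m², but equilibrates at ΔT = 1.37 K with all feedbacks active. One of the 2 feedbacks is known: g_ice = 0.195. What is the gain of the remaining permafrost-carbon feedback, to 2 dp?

Amplification A = ΔT/ΔT₀ = 1.37/1.01 = 1.356.
Total gain g = 1 − 1/A = 1 − 1/1.356 = 0.2625.
The known gain is 0.195.
g_pf = 0.2625 − 0.195 = 0.07.

0.07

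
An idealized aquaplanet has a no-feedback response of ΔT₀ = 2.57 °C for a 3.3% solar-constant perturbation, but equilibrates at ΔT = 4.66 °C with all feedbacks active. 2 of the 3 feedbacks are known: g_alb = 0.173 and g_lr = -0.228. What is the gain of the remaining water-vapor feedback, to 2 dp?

0.50

Amplification A = ΔT/ΔT₀ = 4.66/2.57 = 1.813.
Total gain g = 1 − 1/A = 1 − 1/1.813 = 0.4484.
Known gains sum to 0.173 − 0.228 = -0.055.
g_wv = 0.4484 + 0.055 = 0.50.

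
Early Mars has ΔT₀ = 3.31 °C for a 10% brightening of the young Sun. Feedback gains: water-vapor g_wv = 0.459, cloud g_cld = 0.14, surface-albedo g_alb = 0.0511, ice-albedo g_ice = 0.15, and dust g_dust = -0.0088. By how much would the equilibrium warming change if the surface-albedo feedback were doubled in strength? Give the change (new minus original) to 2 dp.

Original: g = 0.7913, ΔT = 3.31/(1−0.7913) = 15.8601 °C.
With doubled surface-albedo: g' = 0.8424, ΔT' = 3.31/(1−0.8424) = 21.0025 °C.
Change = 21.0025 − 15.8601 = 5.14 °C.

5.14 °C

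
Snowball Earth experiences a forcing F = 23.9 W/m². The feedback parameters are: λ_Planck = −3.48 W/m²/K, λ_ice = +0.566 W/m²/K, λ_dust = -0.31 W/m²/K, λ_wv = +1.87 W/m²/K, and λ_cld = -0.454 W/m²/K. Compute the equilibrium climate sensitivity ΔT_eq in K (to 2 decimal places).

13.22 K

Net feedback parameter λ = (−3.48) + (+0.566) + (-0.31) + (+1.87) + (-0.454) = -1.808 W/m²/K.
ΔT = −F/λ = −23.9/(-1.808) = 13.22 K.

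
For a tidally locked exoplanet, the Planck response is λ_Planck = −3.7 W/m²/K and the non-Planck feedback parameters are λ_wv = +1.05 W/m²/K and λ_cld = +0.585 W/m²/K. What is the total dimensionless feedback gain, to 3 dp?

Convert to gains: g_wv = 1.05/3.7 = 0.2838; g_cld = 0.585/3.7 = 0.1581.
Total gain g = 0.4419.

0.442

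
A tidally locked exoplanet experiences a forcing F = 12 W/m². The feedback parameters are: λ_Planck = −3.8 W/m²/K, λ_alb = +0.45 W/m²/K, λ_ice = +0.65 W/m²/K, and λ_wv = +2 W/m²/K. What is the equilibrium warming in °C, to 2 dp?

17.14 °C

Net feedback parameter λ = (−3.8) + (+0.45) + (+0.65) + (+2) = -0.7 W/m²/K.
ΔT = −F/λ = −12/(-0.7) = 17.14 °C.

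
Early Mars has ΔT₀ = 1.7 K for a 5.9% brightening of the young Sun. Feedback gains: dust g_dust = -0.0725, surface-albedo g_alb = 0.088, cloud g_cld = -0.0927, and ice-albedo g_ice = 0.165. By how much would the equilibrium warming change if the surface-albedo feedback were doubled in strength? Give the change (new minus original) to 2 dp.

0.20 K

Original: g = 0.0878, ΔT = 1.7/(1−0.0878) = 1.8636 K.
With doubled surface-albedo: g' = 0.1758, ΔT' = 1.7/(1−0.1758) = 2.0626 K.
Change = 2.0626 − 1.8636 = 0.20 K.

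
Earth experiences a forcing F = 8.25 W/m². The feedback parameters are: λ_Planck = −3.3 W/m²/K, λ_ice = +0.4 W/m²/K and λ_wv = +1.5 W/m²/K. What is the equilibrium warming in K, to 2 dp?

Net feedback parameter λ = (−3.3) + (+0.4) + (+1.5) = -1.4 W/m²/K.
ΔT = −F/λ = −8.25/(-1.4) = 5.89 K.

5.89 K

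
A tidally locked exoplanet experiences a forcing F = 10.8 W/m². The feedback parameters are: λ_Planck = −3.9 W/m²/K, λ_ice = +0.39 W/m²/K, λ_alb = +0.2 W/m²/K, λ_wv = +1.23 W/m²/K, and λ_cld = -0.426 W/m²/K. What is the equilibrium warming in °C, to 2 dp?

4.31 °C

Net feedback parameter λ = (−3.9) + (+0.39) + (+0.2) + (+1.23) + (-0.426) = -2.506 W/m²/K.
ΔT = −F/λ = −10.8/(-2.506) = 4.31 °C.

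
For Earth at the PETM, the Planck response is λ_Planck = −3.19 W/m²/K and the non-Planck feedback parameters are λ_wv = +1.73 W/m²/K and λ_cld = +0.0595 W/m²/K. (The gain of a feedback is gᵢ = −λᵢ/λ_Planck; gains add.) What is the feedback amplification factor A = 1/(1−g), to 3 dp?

2.278

Convert to gains: g_wv = 1.73/3.19 = 0.5423; g_cld = 0.0595/3.19 = 0.01865.
Total gain g = 0.56095.
A = 1/(1 − 0.56095) = 2.278.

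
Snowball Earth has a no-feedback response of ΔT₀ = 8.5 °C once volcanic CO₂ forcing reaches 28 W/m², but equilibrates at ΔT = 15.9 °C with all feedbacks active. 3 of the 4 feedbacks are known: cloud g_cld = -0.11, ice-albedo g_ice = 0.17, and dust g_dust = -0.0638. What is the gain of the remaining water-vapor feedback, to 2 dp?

Amplification A = ΔT/ΔT₀ = 15.9/8.5 = 1.871.
Total gain g = 1 − 1/A = 1 − 1/1.871 = 0.4655.
Known gains sum to -0.11 + 0.17 − 0.0638 = -0.0038.
g_wv = 0.4655 + 0.0038 = 0.47.

0.47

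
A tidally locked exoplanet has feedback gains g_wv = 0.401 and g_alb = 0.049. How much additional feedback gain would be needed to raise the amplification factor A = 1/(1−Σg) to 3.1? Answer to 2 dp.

0.23

Current total gain = 0.45.
Target gain for A = 3.1: g* = 1 − 1/3.1 = 0.6774.
Additional gain needed = 0.6774 − 0.45 = 0.23.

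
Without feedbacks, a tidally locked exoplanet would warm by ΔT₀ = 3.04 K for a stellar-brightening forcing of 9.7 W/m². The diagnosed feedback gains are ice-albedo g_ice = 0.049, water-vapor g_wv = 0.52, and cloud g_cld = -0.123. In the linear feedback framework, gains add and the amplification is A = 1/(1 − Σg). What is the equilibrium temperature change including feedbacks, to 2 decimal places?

5.49 K

Total gain g = 0.049 + 0.52 − 0.123 = 0.446.
Amplification A = 1/(1 − 0.446) = 1.805.
ΔT = 3.04 × 1.805 = 5.49 K.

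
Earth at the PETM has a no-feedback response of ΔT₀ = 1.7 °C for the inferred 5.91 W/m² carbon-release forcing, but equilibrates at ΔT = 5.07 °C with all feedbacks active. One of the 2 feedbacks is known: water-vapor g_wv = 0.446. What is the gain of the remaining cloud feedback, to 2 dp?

0.22

Amplification A = ΔT/ΔT₀ = 5.07/1.7 = 2.982.
Total gain g = 1 − 1/A = 1 − 1/2.982 = 0.6647.
The known gain is 0.446.
g_cld = 0.6647 − 0.446 = 0.22.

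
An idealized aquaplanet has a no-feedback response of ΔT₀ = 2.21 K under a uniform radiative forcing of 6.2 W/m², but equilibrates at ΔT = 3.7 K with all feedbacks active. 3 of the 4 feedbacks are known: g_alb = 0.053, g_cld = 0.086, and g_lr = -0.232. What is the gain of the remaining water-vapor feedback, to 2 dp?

Amplification A = ΔT/ΔT₀ = 3.7/2.21 = 1.674.
Total gain g = 1 − 1/A = 1 − 1/1.674 = 0.4026.
Known gains sum to 0.053 + 0.086 − 0.232 = -0.093.
g_wv = 0.4026 + 0.093 = 0.50.

0.50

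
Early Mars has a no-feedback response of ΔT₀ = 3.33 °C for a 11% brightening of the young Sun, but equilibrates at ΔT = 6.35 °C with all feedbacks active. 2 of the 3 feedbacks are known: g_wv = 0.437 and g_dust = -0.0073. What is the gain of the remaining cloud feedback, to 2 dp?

Amplification A = ΔT/ΔT₀ = 6.35/3.33 = 1.907.
Total gain g = 1 − 1/A = 1 − 1/1.907 = 0.4756.
Known gains sum to 0.437 − 0.0073 = 0.4297.
g_cld = 0.4756 − 0.4297 = 0.05.

0.05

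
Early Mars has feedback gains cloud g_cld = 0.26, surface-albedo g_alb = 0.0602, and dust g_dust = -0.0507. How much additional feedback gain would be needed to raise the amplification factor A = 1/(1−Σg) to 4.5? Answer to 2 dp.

Current total gain = 0.2695.
Target gain for A = 4.5: g* = 1 − 1/4.5 = 0.7778.
Additional gain needed = 0.7778 − 0.2695 = 0.51.

0.51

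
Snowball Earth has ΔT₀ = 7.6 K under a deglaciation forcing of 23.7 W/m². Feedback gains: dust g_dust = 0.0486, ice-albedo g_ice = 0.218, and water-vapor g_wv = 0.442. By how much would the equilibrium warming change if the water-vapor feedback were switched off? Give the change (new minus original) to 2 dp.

Original: g = 0.7086, ΔT = 7.6/(1−0.7086) = 26.0810 K.
Without water-vapor: g' = 0.2666, ΔT' = 7.6/(1−0.2666) = 10.3627 K.
Change = 10.3627 − 26.0810 = -15.72 K.

-15.72 K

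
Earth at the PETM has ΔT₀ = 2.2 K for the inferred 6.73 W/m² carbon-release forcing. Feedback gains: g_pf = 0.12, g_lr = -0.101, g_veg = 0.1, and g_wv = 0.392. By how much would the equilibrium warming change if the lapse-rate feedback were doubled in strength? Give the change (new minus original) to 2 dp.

Original: g = 0.511, ΔT = 2.2/(1−0.511) = 4.4990 K.
With doubled lapse-rate: g' = 0.41, ΔT' = 2.2/(1−0.41) = 3.7288 K.
Change = 3.7288 − 4.4990 = -0.77 K.

-0.77 K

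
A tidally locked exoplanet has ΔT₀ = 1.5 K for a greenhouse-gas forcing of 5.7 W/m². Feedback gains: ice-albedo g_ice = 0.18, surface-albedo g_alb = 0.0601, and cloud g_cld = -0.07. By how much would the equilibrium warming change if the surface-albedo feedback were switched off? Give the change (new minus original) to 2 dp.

-0.12 K

Original: g = 0.1701, ΔT = 1.5/(1−0.1701) = 1.8074 K.
Without surface-albedo: g' = 0.11, ΔT' = 1.5/(1−0.11) = 1.6854 K.
Change = 1.6854 − 1.8074 = -0.12 K.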